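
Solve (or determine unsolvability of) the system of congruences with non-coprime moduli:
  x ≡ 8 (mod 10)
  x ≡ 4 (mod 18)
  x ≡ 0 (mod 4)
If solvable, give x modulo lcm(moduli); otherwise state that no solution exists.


Moduli 10, 18, 4 are not pairwise coprime, so CRT works modulo lcm(m_i) when all pairwise compatibility conditions hold.
Pairwise compatibility: gcd(m_i, m_j) must divide a_i - a_j for every pair.
Merge one congruence at a time:
  Start: x ≡ 8 (mod 10).
  Combine with x ≡ 4 (mod 18): gcd(10, 18) = 2; 4 - 8 = -4, which IS divisible by 2, so compatible.
    Write x = 8 + 10·t and substitute into x ≡ 4 (mod 18): 10·t ≡ 4 − 8 = -4 (mod 18).
    Divide the congruence (and modulus) by g = 2: 5·t ≡ -2 (mod 9).
    Reduce coefficients mod 9: 5·t ≡ 7 (mod 9).
    The inverse of 5 mod 9 is 2 (since 5·2 = 10 = 1·9 + 1), so t ≡ 2·7 = 14 ≡ 5 (mod 9).
    Then x = 8 + 10·5 = 58, valid modulo lcm(10, 18) = 90: x ≡ 58 (mod 90).
  Combine with x ≡ 0 (mod 4): gcd(90, 4) = 2; 0 - 58 = -58, which IS divisible by 2, so compatible.
    Write x = 58 + 90·t and substitute into x ≡ 0 (mod 4): 90·t ≡ 0 − 58 = -58 (mod 4).
    Divide the congruence (and modulus) by g = 2: 45·t ≡ -29 (mod 2).
    Reduce coefficients mod 2: 1·t ≡ 1 (mod 2).
    So t ≡ 1 (mod 2).
    Then x = 58 + 90·1 = 148, valid modulo lcm(90, 4) = 180: x ≡ 148 (mod 180).
Verify: 148 mod 10 = 8, 148 mod 18 = 4, 148 mod 4 = 0.

x ≡ 148 (mod 180).


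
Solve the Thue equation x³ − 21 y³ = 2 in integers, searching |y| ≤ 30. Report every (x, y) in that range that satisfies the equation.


The equation is x³ - 21y³ = 2. For fixed y, x³ = 21·y³ + 2, so a solution requires the RHS to be a perfect cube.
Strategy: iterate y from -30 to 30, compute RHS = 21·y³ + 2, and check whether it is a (positive or negative) perfect cube.
Check small values of y:
  y = 0: RHS = 2 is not a perfect cube.
  y = 1: RHS = 23 is not a perfect cube.
  y = -1: RHS = -19 is not a perfect cube.
  y = 2: RHS = 170 is not a perfect cube.
  y = -2: RHS = -166 is not a perfect cube.
  y = 3: RHS = 569 is not a perfect cube.
  y = -3: RHS = -565 is not a perfect cube.
Continuing the search up to |y| = 30 finds no solutions either.
No (x, y) in the scanned range satisfies the equation.

No integer solutions with |y| ≤ 30.


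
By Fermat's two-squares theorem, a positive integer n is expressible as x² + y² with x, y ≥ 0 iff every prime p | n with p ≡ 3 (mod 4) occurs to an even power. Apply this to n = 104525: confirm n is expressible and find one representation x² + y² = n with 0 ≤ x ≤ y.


Step 1: Factor n = 104525 = 5^2 · 37 · 113.
Step 2: Check the mod-4 condition on each prime factor: 5 ≡ 1 (mod 4), exponent 2; 37 ≡ 1 (mod 4), exponent 1; 113 ≡ 1 (mod 4), exponent 1.
All primes ≡ 3 (mod 4) appear to even exponent (or don't appear), so by the two-squares theorem n IS expressible as a sum of two squares.
Step 3: Build a representation. Group n = k² · m with k = 5 and m = 37 · 113 = 4181 (a product of primes ≡ 1 (mod 4)); a representation of m scales to one of n via (k·x)² + (k·y)² = k²(x² + y²). Each prime p ≡ 1 (mod 4) is itself a sum of two squares; find a² by testing p − a² for a perfect square:
  37: 37 − 1² = 36 = 6² ⇒ 37 = 1² + 6².
  113: 113 − 1² = 112, 113 − 2² = 109, 113 − 3² = 104, 113 − 4² = 97, 113 − 5² = 88, 113 − 6² = 77, 113 − 7² = 64 = 8² ⇒ 113 = 7² + 8².
  Combine using the Brahmagupta–Fibonacci identity (a² + b²)(c² + d²) = (ac − bd)² + (ad + bc)² = (ac + bd)² + (ad − bc)²:
  37 · 113 = 4181: from (1² + 6²)(7² + 8²), take (1·7 − 6·8, 1·8 + 6·7) = (7 − 48, 8 + 42) = (-41, 50); dropping signs (only squares matter) gives (41, 50); check 41² + 50² = 1681 + 2500 = 4181 ✓.
  Scale by k = 5: (5·41, 5·50) = (205, 250).
Step 4: Order so x ≤ y and verify: 205² + 250² = 42025 + 62500 = 104525 = n. ✓

n = 104525 = 205² + 250² (one valid representation with x ≤ y).


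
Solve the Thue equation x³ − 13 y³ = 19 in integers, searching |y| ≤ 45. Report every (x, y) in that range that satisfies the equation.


The equation is x³ - 13y³ = 19. For fixed y, x³ = 13·y³ + 19, so a solution requires the RHS to be a perfect cube.
Strategy: iterate y from -45 to 45, compute RHS = 13·y³ + 19, and check whether it is a (positive or negative) perfect cube.
Check small values of y:
  y = 0: RHS = 19 is not a perfect cube.
  y = 1: RHS = 32 is not a perfect cube.
  y = -1: RHS = 6 is not a perfect cube.
  y = 2: RHS = 123 is not a perfect cube.
  y = -2: RHS = -85 is not a perfect cube.
  y = 3: RHS = 370 is not a perfect cube.
  y = -3: RHS = -332 is not a perfect cube.
Continuing the search up to |y| = 45 finds no solutions either.
No (x, y) in the scanned range satisfies the equation.

No integer solutions with |y| ≤ 45.


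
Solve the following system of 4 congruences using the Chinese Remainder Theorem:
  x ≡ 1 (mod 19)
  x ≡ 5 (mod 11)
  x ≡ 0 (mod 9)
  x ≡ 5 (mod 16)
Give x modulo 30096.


Product of moduli M = 19 · 11 · 9 · 16 = 30096.
Merge one congruence at a time:
  Start: x ≡ 1 (mod 19).
  Combine with x ≡ 5 (mod 11); new modulus lcm = 209.
    Write x = 1 + 19·t and substitute into x ≡ 5 (mod 11): 19·t ≡ 5 − 1 = 4 (mod 11).
    Reduce coefficients mod 11: 8·t ≡ 4 (mod 11).
    The inverse of 8 mod 11 is 7 (since 8·7 = 56 = 5·11 + 1), so t ≡ 7·4 = 28 ≡ 6 (mod 11).
    Then x = 1 + 19·6 = 115, valid modulo lcm(19, 11) = 209: x ≡ 115 (mod 209).
  Combine with x ≡ 0 (mod 9); new modulus lcm = 1881.
    Write x = 115 + 209·t and substitute into x ≡ 0 (mod 9): 209·t ≡ 0 − 115 = -115 (mod 9).
    Reduce coefficients mod 9: 2·t ≡ 2 (mod 9).
    The inverse of 2 mod 9 is 5 (since 2·5 = 10 = 1·9 + 1), so t ≡ 5·2 = 10 ≡ 1 (mod 9).
    Then x = 115 + 209·1 = 324, valid modulo lcm(209, 9) = 1881: x ≡ 324 (mod 1881).
  Combine with x ≡ 5 (mod 16); new modulus lcm = 30096.
    Write x = 324 + 1881·t and substitute into x ≡ 5 (mod 16): 1881·t ≡ 5 − 324 = -319 (mod 16).
    Reduce coefficients mod 16: 9·t ≡ 1 (mod 16).
    The inverse of 9 mod 16 is 9 (since 9·9 = 81 = 5·16 + 1), so t ≡ 9·1 = 9 ≡ 9 (mod 16).
    Then x = 324 + 1881·9 = 17253, valid modulo lcm(1881, 16) = 30096: x ≡ 17253 (mod 30096).
Verify against each original: 17253 mod 19 = 1, 17253 mod 11 = 5, 17253 mod 9 = 0, 17253 mod 16 = 5.

x ≡ 17253 (mod 30096).


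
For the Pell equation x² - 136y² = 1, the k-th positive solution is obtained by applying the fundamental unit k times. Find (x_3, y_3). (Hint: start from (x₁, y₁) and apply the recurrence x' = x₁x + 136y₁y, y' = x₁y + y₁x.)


Step 1: Find the fundamental solution (x₁, y₁) of x² - 136y² = 1.
  Expand √136 as a continued fraction. a₀ = ⌊√136⌋ = 11; iterate m_{k+1} = d_k·a_k − m_k, d_{k+1} = (136 − m_{k+1}²)/d_k, a_{k+1} = ⌊(a₀ + m_{k+1})/d_{k+1}⌋ (starting m₀ = 0, d₀ = 1), with convergents p_k = a_k·p_{k-1} + p_{k-2}, q_k = a_k·q_{k-1} + q_{k-2} (p₋₁ = 1, q₋₁ = 0):
  k = 0: a₀ = 11; p₀/q₀ = 11/1; p₀² − 136·q₀² = 121 − 136 = -15.
  k = 1: m = 11, d = 15, a = ⌊(11 + 11)/15⌋ = 1; p/q = (1·11 + 1)/(1·1 + 0) = 12/1; p² − 136·q² = 144 − 136 = 8.
  k = 2: m = 4, d = 8, a = ⌊(11 + 4)/8⌋ = 1; p/q = (1·12 + 11)/(1·1 + 1) = 23/2; p² − 136·q² = 529 − 544 = -15.
  k = 3: m = 4, d = 15, a = ⌊(11 + 4)/15⌋ = 1; p/q = (1·23 + 12)/(1·2 + 1) = 35/3; p² − 136·q² = 1225 − 1224 = 1.
  The first convergent with p² − 136·q² = 1 gives the fundamental solution (x₁, y₁) = (35, 3).
Step 2: Apply the recurrence (x_{n+1}, y_{n+1}) = (x₁x_n + 136y₁y_n, x₁y_n + y₁x_n) repeatedly.
  From (x_1, y_1) = (35, 3): x_2 = 35·35 + 136·3·3 = 2449; y_2 = 35·3 + 3·35 = 210.
  From (x_2, y_2) = (2449, 210): x_3 = 35·2449 + 136·3·210 = 171395; y_3 = 35·210 + 3·2449 = 14697.
Step 3: Verify x_3² - 136·y_3² = 29376246025 - 29376246024 = 1 (should be 1). ✓

(x_1, y_1) = (35, 3); (x_3, y_3) = (171395, 14697).


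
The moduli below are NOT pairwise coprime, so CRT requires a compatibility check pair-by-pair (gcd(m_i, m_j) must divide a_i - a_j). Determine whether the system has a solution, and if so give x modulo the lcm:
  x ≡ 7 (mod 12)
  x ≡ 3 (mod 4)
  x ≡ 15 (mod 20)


Moduli 12, 4, 20 are not pairwise coprime, so CRT works modulo lcm(m_i) when all pairwise compatibility conditions hold.
Pairwise compatibility: gcd(m_i, m_j) must divide a_i - a_j for every pair.
Merge one congruence at a time:
  Start: x ≡ 7 (mod 12).
  Combine with x ≡ 3 (mod 4): gcd(12, 4) = 4; 3 - 7 = -4, which IS divisible by 4, so compatible.
    Write x = 7 + 12·t and substitute into x ≡ 3 (mod 4): 12·t ≡ 3 − 7 = -4 (mod 4).
    Divide the congruence (and modulus) by g = 4: 3·t ≡ -1 (mod 1).
    Modulo 1 every t works; take t = 0.
    Then x = 7 + 12·0 = 7, valid modulo lcm(12, 4) = 12: x ≡ 7 (mod 12).
  Combine with x ≡ 15 (mod 20): gcd(12, 20) = 4; 15 - 7 = 8, which IS divisible by 4, so compatible.
    Write x = 7 + 12·t and substitute into x ≡ 15 (mod 20): 12·t ≡ 15 − 7 = 8 (mod 20).
    Divide the congruence (and modulus) by g = 4: 3·t ≡ 2 (mod 5).
    The inverse of 3 mod 5 is 2 (since 3·2 = 6 = 1·5 + 1), so t ≡ 2·2 = 4 ≡ 4 (mod 5).
    Then x = 7 + 12·4 = 55, valid modulo lcm(12, 20) = 60: x ≡ 55 (mod 60).
Verify: 55 mod 12 = 7, 55 mod 4 = 3, 55 mod 20 = 15.

x ≡ 55 (mod 60).


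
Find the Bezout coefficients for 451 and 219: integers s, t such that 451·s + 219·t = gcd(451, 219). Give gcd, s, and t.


Euclidean algorithm on (451, 219) — divide until remainder is 0:
  451 = 2 · 219 + 13
  219 = 16 · 13 + 11
  13 = 1 · 11 + 2
  11 = 5 · 2 + 1
  2 = 2 · 1 + 0
gcd(451, 219) = 1.
Track Bezout coefficients alongside the remainders: start with r₀ = 451 = a·1 + b·0 (s = 1, t = 0) and r₁ = 219 = a·0 + b·1 (s = 0, t = 1); each new remainder r_{k+1} = r_{k-1} − q_k·r_k inherits s_{k+1} = s_{k-1} − q_k·s_k, t_{k+1} = t_{k-1} − q_k·t_k, so r_k = a·s_k + b·t_k at every step:
  q = 2: r = 13, s = 1 − 2·0 = 1, t = 0 − 2·1 = -2  (check: 451·1 + 219·(-2) = 13)
  q = 16: r = 11, s = 0 − 16·1 = -16, t = 1 − 16·(-2) = 33  (check: 451·(-16) + 219·33 = 11)
  q = 1: r = 2, s = 1 − 1·(-16) = 17, t = -2 − 1·33 = -35  (check: 451·17 + 219·(-35) = 2)
  q = 5: r = 1, s = -16 − 5·17 = -101, t = 33 − 5·(-35) = 208  (check: 451·(-101) + 219·208 = 1)
The row with r = 1 (the gcd) gives the Bezout coefficients s = -101, t = 208.
Result: 451 · (-101) + 219 · (208) = 1.

gcd(451, 219) = 1; s = -101, t = 208 (check: 451·(-101) + 219·208 = 1).


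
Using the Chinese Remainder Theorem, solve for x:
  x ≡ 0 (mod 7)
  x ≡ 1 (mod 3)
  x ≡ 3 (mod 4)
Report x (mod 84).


Moduli 7, 3, 4 are pairwise coprime; by CRT there is a unique solution modulo M = 7 · 3 · 4 = 84.
Solve pairwise, accumulating the modulus:
  Start with x ≡ 0 (mod 7).
  Combine with x ≡ 1 (mod 3): since gcd(7, 3) = 1, we get a unique residue mod 21.
    Write x = 0 + 7·t and substitute into x ≡ 1 (mod 3): 7·t ≡ 1 − 0 = 1 (mod 3).
    Reduce coefficients mod 3: 1·t ≡ 1 (mod 3).
    So t ≡ 1 (mod 3).
    Then x = 0 + 7·1 = 7, valid modulo lcm(7, 3) = 21: x ≡ 7 (mod 21).
  Combine with x ≡ 3 (mod 4): since gcd(21, 4) = 1, we get a unique residue mod 84.
    Write x = 7 + 21·t and substitute into x ≡ 3 (mod 4): 21·t ≡ 3 − 7 = -4 (mod 4).
    Reduce coefficients mod 4: 1·t ≡ 0 (mod 4).
    So t ≡ 0 (mod 4).
    Then x = 7 + 21·0 = 7, valid modulo lcm(21, 4) = 84: x ≡ 7 (mod 84).
Verify: 7 mod 7 = 0 ✓, 7 mod 3 = 1 ✓, 7 mod 4 = 3 ✓.

x ≡ 7 (mod 84).


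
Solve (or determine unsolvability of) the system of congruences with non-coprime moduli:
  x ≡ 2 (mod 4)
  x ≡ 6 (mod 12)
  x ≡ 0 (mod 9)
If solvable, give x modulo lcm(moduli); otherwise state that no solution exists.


Moduli 4, 12, 9 are not pairwise coprime, so CRT works modulo lcm(m_i) when all pairwise compatibility conditions hold.
Pairwise compatibility: gcd(m_i, m_j) must divide a_i - a_j for every pair.
Merge one congruence at a time:
  Start: x ≡ 2 (mod 4).
  Combine with x ≡ 6 (mod 12): gcd(4, 12) = 4; 6 - 2 = 4, which IS divisible by 4, so compatible.
    Write x = 2 + 4·t and substitute into x ≡ 6 (mod 12): 4·t ≡ 6 − 2 = 4 (mod 12).
    Divide the congruence (and modulus) by g = 4: 1·t ≡ 1 (mod 3).
    So t ≡ 1 (mod 3).
    Then x = 2 + 4·1 = 6, valid modulo lcm(4, 12) = 12: x ≡ 6 (mod 12).
  Combine with x ≡ 0 (mod 9): gcd(12, 9) = 3; 0 - 6 = -6, which IS divisible by 3, so compatible.
    Write x = 6 + 12·t and substitute into x ≡ 0 (mod 9): 12·t ≡ 0 − 6 = -6 (mod 9).
    Divide the congruence (and modulus) by g = 3: 4·t ≡ -2 (mod 3).
    Reduce coefficients mod 3: 1·t ≡ 1 (mod 3).
    So t ≡ 1 (mod 3).
    Then x = 6 + 12·1 = 18, valid modulo lcm(12, 9) = 36: x ≡ 18 (mod 36).
Verify: 18 mod 4 = 2, 18 mod 12 = 6, 18 mod 9 = 0.

x ≡ 18 (mod 36).


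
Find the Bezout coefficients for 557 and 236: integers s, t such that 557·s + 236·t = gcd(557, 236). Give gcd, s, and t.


Euclidean algorithm on (557, 236) — divide until remainder is 0:
  557 = 2 · 236 + 85
  236 = 2 · 85 + 66
  85 = 1 · 66 + 19
  66 = 3 · 19 + 9
  19 = 2 · 9 + 1
  9 = 9 · 1 + 0
gcd(557, 236) = 1.
Track Bezout coefficients alongside the remainders: start with r₀ = 557 = a·1 + b·0 (s = 1, t = 0) and r₁ = 236 = a·0 + b·1 (s = 0, t = 1); each new remainder r_{k+1} = r_{k-1} − q_k·r_k inherits s_{k+1} = s_{k-1} − q_k·s_k, t_{k+1} = t_{k-1} − q_k·t_k, so r_k = a·s_k + b·t_k at every step:
  q = 2: r = 85, s = 1 − 2·0 = 1, t = 0 − 2·1 = -2  (check: 557·1 + 236·(-2) = 85)
  q = 2: r = 66, s = 0 − 2·1 = -2, t = 1 − 2·(-2) = 5  (check: 557·(-2) + 236·5 = 66)
  q = 1: r = 19, s = 1 − 1·(-2) = 3, t = -2 − 1·5 = -7  (check: 557·3 + 236·(-7) = 19)
  q = 3: r = 9, s = -2 − 3·3 = -11, t = 5 − 3·(-7) = 26  (check: 557·(-11) + 236·26 = 9)
  q = 2: r = 1, s = 3 − 2·(-11) = 25, t = -7 − 2·26 = -59  (check: 557·25 + 236·(-59) = 1)
The row with r = 1 (the gcd) gives the Bezout coefficients s = 25, t = -59.
Result: 557 · (25) + 236 · (-59) = 1.

gcd(557, 236) = 1; s = 25, t = -59 (check: 557·25 + 236·(-59) = 1).


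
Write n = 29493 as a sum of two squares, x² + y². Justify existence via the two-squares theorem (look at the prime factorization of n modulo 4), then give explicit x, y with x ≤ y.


Step 1: Factor n = 29493 = 3^2 · 29 · 113.
Step 2: Check the mod-4 condition on each prime factor: 3 ≡ 3 (mod 4), exponent 2 (must be even); 29 ≡ 1 (mod 4), exponent 1; 113 ≡ 1 (mod 4), exponent 1.
All primes ≡ 3 (mod 4) appear to even exponent (or don't appear), so by the two-squares theorem n IS expressible as a sum of two squares.
Step 3: Build a representation. Group n = k² · m with k = 3 and m = 29 · 113 = 3277 (a product of primes ≡ 1 (mod 4)); a representation of m scales to one of n via (k·x)² + (k·y)² = k²(x² + y²). Each prime p ≡ 1 (mod 4) is itself a sum of two squares; find a² by testing p − a² for a perfect square:
  29: 29 − 1² = 28, 29 − 2² = 25 = 5² ⇒ 29 = 2² + 5².
  113: 113 − 1² = 112, 113 − 2² = 109, 113 − 3² = 104, 113 − 4² = 97, 113 − 5² = 88, 113 − 6² = 77, 113 − 7² = 64 = 8² ⇒ 113 = 7² + 8².
  Combine using the Brahmagupta–Fibonacci identity (a² + b²)(c² + d²) = (ac − bd)² + (ad + bc)² = (ac + bd)² + (ad − bc)²:
  29 · 113 = 3277: from (2² + 5²)(7² + 8²), take (2·7 − 5·8, 2·8 + 5·7) = (14 − 40, 16 + 35) = (-26, 51); dropping signs (only squares matter) gives (26, 51); check 26² + 51² = 676 + 2601 = 3277 ✓.
  Scale by k = 3: (3·26, 3·51) = (78, 153).
Step 4: Order so x ≤ y and verify: 78² + 153² = 6084 + 23409 = 29493 = n. ✓

n = 29493 = 78² + 153² (one valid representation with x ≤ y).


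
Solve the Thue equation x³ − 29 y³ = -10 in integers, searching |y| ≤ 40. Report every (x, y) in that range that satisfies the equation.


The equation is x³ - 29y³ = -10. For fixed y, x³ = 29·y³ − 10, so a solution requires the RHS to be a perfect cube.
Strategy: iterate y from -40 to 40, compute RHS = 29·y³ − 10, and check whether it is a (positive or negative) perfect cube.
Check small values of y:
  y = 0: RHS = -10 is not a perfect cube.
  y = 1: RHS = 19 is not a perfect cube.
  y = -1: RHS = -39 is not a perfect cube.
  y = 2: RHS = 222 is not a perfect cube.
  y = -2: RHS = -242 is not a perfect cube.
  y = 3: RHS = 773 is not a perfect cube.
  y = -3: RHS = -793 is not a perfect cube.
Continuing the search up to |y| = 40 finds no solutions either.
No (x, y) in the scanned range satisfies the equation.

No integer solutions with |y| ≤ 40.


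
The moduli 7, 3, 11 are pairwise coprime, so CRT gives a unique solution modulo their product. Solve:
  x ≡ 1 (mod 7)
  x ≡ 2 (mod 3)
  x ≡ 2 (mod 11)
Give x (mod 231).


Moduli 7, 3, 11 are pairwise coprime; by CRT there is a unique solution modulo M = 7 · 3 · 11 = 231.
Solve pairwise, accumulating the modulus:
  Start with x ≡ 1 (mod 7).
  Combine with x ≡ 2 (mod 3): since gcd(7, 3) = 1, we get a unique residue mod 21.
    Write x = 1 + 7·t and substitute into x ≡ 2 (mod 3): 7·t ≡ 2 − 1 = 1 (mod 3).
    Reduce coefficients mod 3: 1·t ≡ 1 (mod 3).
    So t ≡ 1 (mod 3).
    Then x = 1 + 7·1 = 8, valid modulo lcm(7, 3) = 21: x ≡ 8 (mod 21).
  Combine with x ≡ 2 (mod 11): since gcd(21, 11) = 1, we get a unique residue mod 231.
    Write x = 8 + 21·t and substitute into x ≡ 2 (mod 11): 21·t ≡ 2 − 8 = -6 (mod 11).
    Reduce coefficients mod 11: 10·t ≡ 5 (mod 11).
    The inverse of 10 mod 11 is 10 (since 10·10 = 100 = 9·11 + 1), so t ≡ 10·5 = 50 ≡ 6 (mod 11).
    Then x = 8 + 21·6 = 134, valid modulo lcm(21, 11) = 231: x ≡ 134 (mod 231).
Verify: 134 mod 7 = 1 ✓, 134 mod 3 = 2 ✓, 134 mod 11 = 2 ✓.

x ≡ 134 (mod 231).


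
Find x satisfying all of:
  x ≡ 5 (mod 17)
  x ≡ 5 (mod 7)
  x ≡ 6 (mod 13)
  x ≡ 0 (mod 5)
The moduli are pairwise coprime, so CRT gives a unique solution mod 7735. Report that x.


Product of moduli M = 17 · 7 · 13 · 5 = 7735.
Merge one congruence at a time:
  Start: x ≡ 5 (mod 17).
  Combine with x ≡ 5 (mod 7); new modulus lcm = 119.
    Write x = 5 + 17·t and substitute into x ≡ 5 (mod 7): 17·t ≡ 5 − 5 = 0 (mod 7).
    Reduce coefficients mod 7: 3·t ≡ 0 (mod 7).
    The inverse of 3 mod 7 is 5 (since 3·5 = 15 = 2·7 + 1), so t ≡ 5·0 = 0 ≡ 0 (mod 7).
    Then x = 5 + 17·0 = 5, valid modulo lcm(17, 7) = 119: x ≡ 5 (mod 119).
  Combine with x ≡ 6 (mod 13); new modulus lcm = 1547.
    Write x = 5 + 119·t and substitute into x ≡ 6 (mod 13): 119·t ≡ 6 − 5 = 1 (mod 13).
    Reduce coefficients mod 13: 2·t ≡ 1 (mod 13).
    The inverse of 2 mod 13 is 7 (since 2·7 = 14 = 1·13 + 1), so t ≡ 7·1 = 7 ≡ 7 (mod 13).
    Then x = 5 + 119·7 = 838, valid modulo lcm(119, 13) = 1547: x ≡ 838 (mod 1547).
  Combine with x ≡ 0 (mod 5); new modulus lcm = 7735.
    Write x = 838 + 1547·t and substitute into x ≡ 0 (mod 5): 1547·t ≡ 0 − 838 = -838 (mod 5).
    Reduce coefficients mod 5: 2·t ≡ 2 (mod 5).
    The inverse of 2 mod 5 is 3 (since 2·3 = 6 = 1·5 + 1), so t ≡ 3·2 = 6 ≡ 1 (mod 5).
    Then x = 838 + 1547·1 = 2385, valid modulo lcm(1547, 5) = 7735: x ≡ 2385 (mod 7735).
Verify against each original: 2385 mod 17 = 5, 2385 mod 7 = 5, 2385 mod 13 = 6, 2385 mod 5 = 0.

x ≡ 2385 (mod 7735).


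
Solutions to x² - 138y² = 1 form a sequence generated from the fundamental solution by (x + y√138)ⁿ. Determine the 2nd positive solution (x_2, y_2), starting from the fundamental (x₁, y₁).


Step 1: Find the fundamental solution (x₁, y₁) of x² - 138y² = 1.
  Expand √138 as a continued fraction. a₀ = ⌊√138⌋ = 11; iterate m_{k+1} = d_k·a_k − m_k, d_{k+1} = (138 − m_{k+1}²)/d_k, a_{k+1} = ⌊(a₀ + m_{k+1})/d_{k+1}⌋ (starting m₀ = 0, d₀ = 1), with convergents p_k = a_k·p_{k-1} + p_{k-2}, q_k = a_k·q_{k-1} + q_{k-2} (p₋₁ = 1, q₋₁ = 0):
  k = 0: a₀ = 11; p₀/q₀ = 11/1; p₀² − 138·q₀² = 121 − 138 = -17.
  k = 1: m = 11, d = 17, a = ⌊(11 + 11)/17⌋ = 1; p/q = (1·11 + 1)/(1·1 + 0) = 12/1; p² − 138·q² = 144 − 138 = 6.
  k = 2: m = 6, d = 6, a = ⌊(11 + 6)/6⌋ = 2; p/q = (2·12 + 11)/(2·1 + 1) = 35/3; p² − 138·q² = 1225 − 1242 = -17.
  k = 3: m = 6, d = 17, a = ⌊(11 + 6)/17⌋ = 1; p/q = (1·35 + 12)/(1·3 + 1) = 47/4; p² − 138·q² = 2209 − 2208 = 1.
  The first convergent with p² − 138·q² = 1 gives the fundamental solution (x₁, y₁) = (47, 4).
Step 2: Apply the recurrence (x_{n+1}, y_{n+1}) = (x₁x_n + 138y₁y_n, x₁y_n + y₁x_n) repeatedly.
  From (x_1, y_1) = (47, 4): x_2 = 47·47 + 138·4·4 = 4417; y_2 = 47·4 + 4·47 = 376.
Step 3: Verify x_2² - 138·y_2² = 19509889 - 19509888 = 1 (should be 1). ✓

(x_1, y_1) = (47, 4); (x_2, y_2) = (4417, 376).


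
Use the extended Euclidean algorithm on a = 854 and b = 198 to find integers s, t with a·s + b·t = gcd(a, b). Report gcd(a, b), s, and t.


Euclidean algorithm on (854, 198) — divide until remainder is 0:
  854 = 4 · 198 + 62
  198 = 3 · 62 + 12
  62 = 5 · 12 + 2
  12 = 6 · 2 + 0
gcd(854, 198) = 2.
Track Bezout coefficients alongside the remainders: start with r₀ = 854 = a·1 + b·0 (s = 1, t = 0) and r₁ = 198 = a·0 + b·1 (s = 0, t = 1); each new remainder r_{k+1} = r_{k-1} − q_k·r_k inherits s_{k+1} = s_{k-1} − q_k·s_k, t_{k+1} = t_{k-1} − q_k·t_k, so r_k = a·s_k + b·t_k at every step:
  q = 4: r = 62, s = 1 − 4·0 = 1, t = 0 − 4·1 = -4  (check: 854·1 + 198·(-4) = 62)
  q = 3: r = 12, s = 0 − 3·1 = -3, t = 1 − 3·(-4) = 13  (check: 854·(-3) + 198·13 = 12)
  q = 5: r = 2, s = 1 − 5·(-3) = 16, t = -4 − 5·13 = -69  (check: 854·16 + 198·(-69) = 2)
The row with r = 2 (the gcd) gives the Bezout coefficients s = 16, t = -69.
Result: 854 · (16) + 198 · (-69) = 2.

gcd(854, 198) = 2; s = 16, t = -69 (check: 854·16 + 198·(-69) = 2).


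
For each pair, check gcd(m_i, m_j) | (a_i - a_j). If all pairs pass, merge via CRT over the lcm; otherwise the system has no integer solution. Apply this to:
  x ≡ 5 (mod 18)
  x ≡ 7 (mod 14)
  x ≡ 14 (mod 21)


Moduli 18, 14, 21 are not pairwise coprime, so CRT works modulo lcm(m_i) when all pairwise compatibility conditions hold.
Pairwise compatibility: gcd(m_i, m_j) must divide a_i - a_j for every pair.
Merge one congruence at a time:
  Start: x ≡ 5 (mod 18).
  Combine with x ≡ 7 (mod 14): gcd(18, 14) = 2; 7 - 5 = 2, which IS divisible by 2, so compatible.
    Write x = 5 + 18·t and substitute into x ≡ 7 (mod 14): 18·t ≡ 7 − 5 = 2 (mod 14).
    Divide the congruence (and modulus) by g = 2: 9·t ≡ 1 (mod 7).
    Reduce coefficients mod 7: 2·t ≡ 1 (mod 7).
    The inverse of 2 mod 7 is 4 (since 2·4 = 8 = 1·7 + 1), so t ≡ 4·1 = 4 ≡ 4 (mod 7).
    Then x = 5 + 18·4 = 77, valid modulo lcm(18, 14) = 126: x ≡ 77 (mod 126).
  Combine with x ≡ 14 (mod 21): gcd(126, 21) = 21; 14 - 77 = -63, which IS divisible by 21, so compatible.
    Write x = 77 + 126·t and substitute into x ≡ 14 (mod 21): 126·t ≡ 14 − 77 = -63 (mod 21).
    Divide the congruence (and modulus) by g = 21: 6·t ≡ -3 (mod 1).
    Modulo 1 every t works; take t = 0.
    Then x = 77 + 126·0 = 77, valid modulo lcm(126, 21) = 126: x ≡ 77 (mod 126).
Verify: 77 mod 18 = 5, 77 mod 14 = 7, 77 mod 21 = 14.

x ≡ 77 (mod 126).


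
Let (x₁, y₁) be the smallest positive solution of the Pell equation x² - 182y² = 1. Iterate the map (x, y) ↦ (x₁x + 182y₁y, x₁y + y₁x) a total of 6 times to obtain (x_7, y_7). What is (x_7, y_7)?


Step 1: Find the fundamental solution (x₁, y₁) of x² - 182y² = 1.
  Expand √182 as a continued fraction. a₀ = ⌊√182⌋ = 13; iterate m_{k+1} = d_k·a_k − m_k, d_{k+1} = (182 − m_{k+1}²)/d_k, a_{k+1} = ⌊(a₀ + m_{k+1})/d_{k+1}⌋ (starting m₀ = 0, d₀ = 1), with convergents p_k = a_k·p_{k-1} + p_{k-2}, q_k = a_k·q_{k-1} + q_{k-2} (p₋₁ = 1, q₋₁ = 0):
  k = 0: a₀ = 13; p₀/q₀ = 13/1; p₀² − 182·q₀² = 169 − 182 = -13.
  k = 1: m = 13, d = 13, a = ⌊(13 + 13)/13⌋ = 2; p/q = (2·13 + 1)/(2·1 + 0) = 27/2; p² − 182·q² = 729 − 728 = 1.
  The first convergent with p² − 182·q² = 1 gives the fundamental solution (x₁, y₁) = (27, 2).
Step 2: Apply the recurrence (x_{n+1}, y_{n+1}) = (x₁x_n + 182y₁y_n, x₁y_n + y₁x_n) repeatedly.
  From (x_1, y_1) = (27, 2): x_2 = 27·27 + 182·2·2 = 1457; y_2 = 27·2 + 2·27 = 108.
  From (x_2, y_2) = (1457, 108): x_3 = 27·1457 + 182·2·108 = 78651; y_3 = 27·108 + 2·1457 = 5830.
  From (x_3, y_3) = (78651, 5830): x_4 = 27·78651 + 182·2·5830 = 4245697; y_4 = 27·5830 + 2·78651 = 314712.
  From (x_4, y_4) = (4245697, 314712): x_5 = 27·4245697 + 182·2·314712 = 229188987; y_5 = 27·314712 + 2·4245697 = 16988618.
  From (x_5, y_5) = (229188987, 16988618): x_6 = 27·229188987 + 182·2·16988618 = 12371959601; y_6 = 27·16988618 + 2·229188987 = 917070660.
  From (x_6, y_6) = (12371959601, 917070660): x_7 = 27·12371959601 + 182·2·917070660 = 667856629467; y_7 = 27·917070660 + 2·12371959601 = 49504827022.
Step 3: Verify x_7² - 182·y_7² = 446032477523021732704089 - 446032477523021732704088 = 1 (should be 1). ✓

(x_1, y_1) = (27, 2); (x_7, y_7) = (667856629467, 49504827022).


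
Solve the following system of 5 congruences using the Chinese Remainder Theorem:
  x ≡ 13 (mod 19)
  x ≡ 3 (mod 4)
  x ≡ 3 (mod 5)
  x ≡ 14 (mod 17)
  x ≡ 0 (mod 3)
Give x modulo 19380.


Product of moduli M = 19 · 4 · 5 · 17 · 3 = 19380.
Merge one congruence at a time:
  Start: x ≡ 13 (mod 19).
  Combine with x ≡ 3 (mod 4); new modulus lcm = 76.
    Write x = 13 + 19·t and substitute into x ≡ 3 (mod 4): 19·t ≡ 3 − 13 = -10 (mod 4).
    Reduce coefficients mod 4: 3·t ≡ 2 (mod 4).
    The inverse of 3 mod 4 is 3 (since 3·3 = 9 = 2·4 + 1), so t ≡ 3·2 = 6 ≡ 2 (mod 4).
    Then x = 13 + 19·2 = 51, valid modulo lcm(19, 4) = 76: x ≡ 51 (mod 76).
  Combine with x ≡ 3 (mod 5); new modulus lcm = 380.
    Write x = 51 + 76·t and substitute into x ≡ 3 (mod 5): 76·t ≡ 3 − 51 = -48 (mod 5).
    Reduce coefficients mod 5: 1·t ≡ 2 (mod 5).
    So t ≡ 2 (mod 5).
    Then x = 51 + 76·2 = 203, valid modulo lcm(76, 5) = 380: x ≡ 203 (mod 380).
  Combine with x ≡ 14 (mod 17); new modulus lcm = 6460.
    Write x = 203 + 380·t and substitute into x ≡ 14 (mod 17): 380·t ≡ 14 − 203 = -189 (mod 17).
    Reduce coefficients mod 17: 6·t ≡ 15 (mod 17).
    The inverse of 6 mod 17 is 3 (since 6·3 = 18 = 1·17 + 1), so t ≡ 3·15 = 45 ≡ 11 (mod 17).
    Then x = 203 + 380·11 = 4383, valid modulo lcm(380, 17) = 6460: x ≡ 4383 (mod 6460).
  Combine with x ≡ 0 (mod 3); new modulus lcm = 19380.
    Write x = 4383 + 6460·t and substitute into x ≡ 0 (mod 3): 6460·t ≡ 0 − 4383 = -4383 (mod 3).
    Reduce coefficients mod 3: 1·t ≡ 0 (mod 3).
    So t ≡ 0 (mod 3).
    Then x = 4383 + 6460·0 = 4383, valid modulo lcm(6460, 3) = 19380: x ≡ 4383 (mod 19380).
Verify against each original: 4383 mod 19 = 13, 4383 mod 4 = 3, 4383 mod 5 = 3, 4383 mod 17 = 14, 4383 mod 3 = 0.

x ≡ 4383 (mod 19380).


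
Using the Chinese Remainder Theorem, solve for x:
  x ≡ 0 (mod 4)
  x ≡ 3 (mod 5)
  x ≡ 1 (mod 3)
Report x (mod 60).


Moduli 4, 5, 3 are pairwise coprime; by CRT there is a unique solution modulo M = 4 · 5 · 3 = 60.
Solve pairwise, accumulating the modulus:
  Start with x ≡ 0 (mod 4).
  Combine with x ≡ 3 (mod 5): since gcd(4, 5) = 1, we get a unique residue mod 20.
    Write x = 0 + 4·t and substitute into x ≡ 3 (mod 5): 4·t ≡ 3 − 0 = 3 (mod 5).
    The inverse of 4 mod 5 is 4 (since 4·4 = 16 = 3·5 + 1), so t ≡ 4·3 = 12 ≡ 2 (mod 5).
    Then x = 0 + 4·2 = 8, valid modulo lcm(4, 5) = 20: x ≡ 8 (mod 20).
  Combine with x ≡ 1 (mod 3): since gcd(20, 3) = 1, we get a unique residue mod 60.
    Write x = 8 + 20·t and substitute into x ≡ 1 (mod 3): 20·t ≡ 1 − 8 = -7 (mod 3).
    Reduce coefficients mod 3: 2·t ≡ 2 (mod 3).
    The inverse of 2 mod 3 is 2 (since 2·2 = 4 = 1·3 + 1), so t ≡ 2·2 = 4 ≡ 1 (mod 3).
    Then x = 8 + 20·1 = 28, valid modulo lcm(20, 3) = 60: x ≡ 28 (mod 60).
Verify: 28 mod 4 = 0 ✓, 28 mod 5 = 3 ✓, 28 mod 3 = 1 ✓.

x ≡ 28 (mod 60).


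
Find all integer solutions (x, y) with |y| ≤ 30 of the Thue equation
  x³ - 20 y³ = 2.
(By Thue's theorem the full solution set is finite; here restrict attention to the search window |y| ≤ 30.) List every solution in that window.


The equation is x³ - 20y³ = 2. For fixed y, x³ = 20·y³ + 2, so a solution requires the RHS to be a perfect cube.
Strategy: iterate y from -30 to 30, compute RHS = 20·y³ + 2, and check whether it is a (positive or negative) perfect cube.
Check small values of y:
  y = 0: RHS = 2 is not a perfect cube.
  y = 1: RHS = 22 is not a perfect cube.
  y = -1: RHS = -18 is not a perfect cube.
  y = 2: RHS = 162 is not a perfect cube.
  y = -2: RHS = -158 is not a perfect cube.
  y = 3: RHS = 542 is not a perfect cube.
  y = -3: RHS = -538 is not a perfect cube.
Continuing the search up to |y| = 30 finds no solutions either.
No (x, y) in the scanned range satisfies the equation.

No integer solutions with |y| ≤ 30.


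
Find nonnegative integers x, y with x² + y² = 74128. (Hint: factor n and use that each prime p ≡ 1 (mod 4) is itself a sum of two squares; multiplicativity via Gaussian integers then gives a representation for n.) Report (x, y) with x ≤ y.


Step 1: Factor n = 74128 = 2^4 · 41 · 113.
Step 2: Check the mod-4 condition on each prime factor: 2 = 2 (special); 41 ≡ 1 (mod 4), exponent 1; 113 ≡ 1 (mod 4), exponent 1.
All primes ≡ 3 (mod 4) appear to even exponent (or don't appear), so by the two-squares theorem n IS expressible as a sum of two squares.
Step 3: Build a representation. Group n = k² · m with k = 4 and m = 41 · 113 = 4633 (a product of primes ≡ 1 (mod 4)); a representation of m scales to one of n via (k·x)² + (k·y)² = k²(x² + y²). Each prime p ≡ 1 (mod 4) is itself a sum of two squares; find a² by testing p − a² for a perfect square:
  41: 41 − 1² = 40, 41 − 2² = 37, 41 − 3² = 32, 41 − 4² = 25 = 5² ⇒ 41 = 4² + 5².
  113: 113 − 1² = 112, 113 − 2² = 109, 113 − 3² = 104, 113 − 4² = 97, 113 − 5² = 88, 113 − 6² = 77, 113 − 7² = 64 = 8² ⇒ 113 = 7² + 8².
  Combine using the Brahmagupta–Fibonacci identity (a² + b²)(c² + d²) = (ac − bd)² + (ad + bc)² = (ac + bd)² + (ad − bc)²:
  41 · 113 = 4633: from (4² + 5²)(7² + 8²), take (4·7 − 5·8, 4·8 + 5·7) = (28 − 40, 32 + 35) = (-12, 67); dropping signs (only squares matter) gives (12, 67); check 12² + 67² = 144 + 4489 = 4633 ✓.
  Scale by k = 4: (4·12, 4·67) = (48, 268).
Step 4: Order so x ≤ y and verify: 48² + 268² = 2304 + 71824 = 74128 = n. ✓

n = 74128 = 48² + 268² (one valid representation with x ≤ y).


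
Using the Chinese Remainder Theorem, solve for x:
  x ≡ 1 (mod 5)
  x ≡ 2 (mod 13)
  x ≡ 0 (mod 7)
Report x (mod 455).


Moduli 5, 13, 7 are pairwise coprime; by CRT there is a unique solution modulo M = 5 · 13 · 7 = 455.
Solve pairwise, accumulating the modulus:
  Start with x ≡ 1 (mod 5).
  Combine with x ≡ 2 (mod 13): since gcd(5, 13) = 1, we get a unique residue mod 65.
    Write x = 1 + 5·t and substitute into x ≡ 2 (mod 13): 5·t ≡ 2 − 1 = 1 (mod 13).
    The inverse of 5 mod 13 is 8 (since 5·8 = 40 = 3·13 + 1), so t ≡ 8·1 = 8 ≡ 8 (mod 13).
    Then x = 1 + 5·8 = 41, valid modulo lcm(5, 13) = 65: x ≡ 41 (mod 65).
  Combine with x ≡ 0 (mod 7): since gcd(65, 7) = 1, we get a unique residue mod 455.
    Write x = 41 + 65·t and substitute into x ≡ 0 (mod 7): 65·t ≡ 0 − 41 = -41 (mod 7).
    Reduce coefficients mod 7: 2·t ≡ 1 (mod 7).
    The inverse of 2 mod 7 is 4 (since 2·4 = 8 = 1·7 + 1), so t ≡ 4·1 = 4 ≡ 4 (mod 7).
    Then x = 41 + 65·4 = 301, valid modulo lcm(65, 7) = 455: x ≡ 301 (mod 455).
Verify: 301 mod 5 = 1 ✓, 301 mod 13 = 2 ✓, 301 mod 7 = 0 ✓.

x ≡ 301 (mod 455).


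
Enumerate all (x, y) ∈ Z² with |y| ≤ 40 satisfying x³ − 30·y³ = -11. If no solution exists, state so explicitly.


The equation is x³ - 30y³ = -11. For fixed y, x³ = 30·y³ − 11, so a solution requires the RHS to be a perfect cube.
Strategy: iterate y from -40 to 40, compute RHS = 30·y³ − 11, and check whether it is a (positive or negative) perfect cube.
Check small values of y:
  y = 0: RHS = -11 is not a perfect cube.
  y = 1: RHS = 19 is not a perfect cube.
  y = -1: RHS = -41 is not a perfect cube.
  y = 2: RHS = 229 is not a perfect cube.
  y = -2: RHS = -251 is not a perfect cube.
  y = 3: RHS = 799 is not a perfect cube.
  y = -3: RHS = -821 is not a perfect cube.
Continuing the search up to |y| = 40 finds no solutions either.
No (x, y) in the scanned range satisfies the equation.

No integer solutions with |y| ≤ 40.


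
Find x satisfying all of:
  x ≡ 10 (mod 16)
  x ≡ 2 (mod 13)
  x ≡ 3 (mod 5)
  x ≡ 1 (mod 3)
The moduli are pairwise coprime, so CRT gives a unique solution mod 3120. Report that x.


Product of moduli M = 16 · 13 · 5 · 3 = 3120.
Merge one congruence at a time:
  Start: x ≡ 10 (mod 16).
  Combine with x ≡ 2 (mod 13); new modulus lcm = 208.
    Write x = 10 + 16·t and substitute into x ≡ 2 (mod 13): 16·t ≡ 2 − 10 = -8 (mod 13).
    Reduce coefficients mod 13: 3·t ≡ 5 (mod 13).
    The inverse of 3 mod 13 is 9 (since 3·9 = 27 = 2·13 + 1), so t ≡ 9·5 = 45 ≡ 6 (mod 13).
    Then x = 10 + 16·6 = 106, valid modulo lcm(16, 13) = 208: x ≡ 106 (mod 208).
  Combine with x ≡ 3 (mod 5); new modulus lcm = 1040.
    Write x = 106 + 208·t and substitute into x ≡ 3 (mod 5): 208·t ≡ 3 − 106 = -103 (mod 5).
    Reduce coefficients mod 5: 3·t ≡ 2 (mod 5).
    The inverse of 3 mod 5 is 2 (since 3·2 = 6 = 1·5 + 1), so t ≡ 2·2 = 4 ≡ 4 (mod 5).
    Then x = 106 + 208·4 = 938, valid modulo lcm(208, 5) = 1040: x ≡ 938 (mod 1040).
  Combine with x ≡ 1 (mod 3); new modulus lcm = 3120.
    Write x = 938 + 1040·t and substitute into x ≡ 1 (mod 3): 1040·t ≡ 1 − 938 = -937 (mod 3).
    Reduce coefficients mod 3: 2·t ≡ 2 (mod 3).
    The inverse of 2 mod 3 is 2 (since 2·2 = 4 = 1·3 + 1), so t ≡ 2·2 = 4 ≡ 1 (mod 3).
    Then x = 938 + 1040·1 = 1978, valid modulo lcm(1040, 3) = 3120: x ≡ 1978 (mod 3120).
Verify against each original: 1978 mod 16 = 10, 1978 mod 13 = 2, 1978 mod 5 = 3, 1978 mod 3 = 1.

x ≡ 1978 (mod 3120).


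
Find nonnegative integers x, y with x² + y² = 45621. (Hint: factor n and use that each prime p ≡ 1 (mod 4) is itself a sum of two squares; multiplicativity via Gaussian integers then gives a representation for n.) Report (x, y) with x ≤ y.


Step 1: Factor n = 45621 = 3^2 · 37 · 137.
Step 2: Check the mod-4 condition on each prime factor: 3 ≡ 3 (mod 4), exponent 2 (must be even); 37 ≡ 1 (mod 4), exponent 1; 137 ≡ 1 (mod 4), exponent 1.
All primes ≡ 3 (mod 4) appear to even exponent (or don't appear), so by the two-squares theorem n IS expressible as a sum of two squares.
Step 3: Build a representation. Group n = k² · m with k = 3 and m = 37 · 137 = 5069 (a product of primes ≡ 1 (mod 4)); a representation of m scales to one of n via (k·x)² + (k·y)² = k²(x² + y²). Each prime p ≡ 1 (mod 4) is itself a sum of two squares; find a² by testing p − a² for a perfect square:
  37: 37 − 1² = 36 = 6² ⇒ 37 = 1² + 6².
  137: 137 − 1² = 136, 137 − 2² = 133, 137 − 3² = 128, 137 − 4² = 121 = 11² ⇒ 137 = 4² + 11².
  Combine using the Brahmagupta–Fibonacci identity (a² + b²)(c² + d²) = (ac − bd)² + (ad + bc)² = (ac + bd)² + (ad − bc)²:
  37 · 137 = 5069: from (1² + 6²)(4² + 11²), take (1·4 − 6·11, 1·11 + 6·4) = (4 − 66, 11 + 24) = (-62, 35); dropping signs (only squares matter) gives (62, 35); check 62² + 35² = 3844 + 1225 = 5069 ✓.
  Scale by k = 3: (3·62, 3·35) = (186, 105).
Step 4: Order so x ≤ y and verify: 105² + 186² = 11025 + 34596 = 45621 = n. ✓

n = 45621 = 105² + 186² (one valid representation with x ≤ y).


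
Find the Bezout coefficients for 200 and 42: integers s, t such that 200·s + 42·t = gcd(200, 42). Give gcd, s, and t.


Euclidean algorithm on (200, 42) — divide until remainder is 0:
  200 = 4 · 42 + 32
  42 = 1 · 32 + 10
  32 = 3 · 10 + 2
  10 = 5 · 2 + 0
gcd(200, 42) = 2.
Track Bezout coefficients alongside the remainders: start with r₀ = 200 = a·1 + b·0 (s = 1, t = 0) and r₁ = 42 = a·0 + b·1 (s = 0, t = 1); each new remainder r_{k+1} = r_{k-1} − q_k·r_k inherits s_{k+1} = s_{k-1} − q_k·s_k, t_{k+1} = t_{k-1} − q_k·t_k, so r_k = a·s_k + b·t_k at every step:
  q = 4: r = 32, s = 1 − 4·0 = 1, t = 0 − 4·1 = -4  (check: 200·1 + 42·(-4) = 32)
  q = 1: r = 10, s = 0 − 1·1 = -1, t = 1 − 1·(-4) = 5  (check: 200·(-1) + 42·5 = 10)
  q = 3: r = 2, s = 1 − 3·(-1) = 4, t = -4 − 3·5 = -19  (check: 200·4 + 42·(-19) = 2)
The row with r = 2 (the gcd) gives the Bezout coefficients s = 4, t = -19.
Result: 200 · (4) + 42 · (-19) = 2.

gcd(200, 42) = 2; s = 4, t = -19 (check: 200·4 + 42·(-19) = 2).


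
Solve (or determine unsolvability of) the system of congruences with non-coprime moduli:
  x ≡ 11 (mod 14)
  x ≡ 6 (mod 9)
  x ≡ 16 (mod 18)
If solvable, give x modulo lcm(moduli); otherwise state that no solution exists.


Moduli 14, 9, 18 are not pairwise coprime, so CRT works modulo lcm(m_i) when all pairwise compatibility conditions hold.
Pairwise compatibility: gcd(m_i, m_j) must divide a_i - a_j for every pair.
Merge one congruence at a time:
  Start: x ≡ 11 (mod 14).
  Combine with x ≡ 6 (mod 9): gcd(14, 9) = 1; 6 - 11 = -5, which IS divisible by 1, so compatible.
    Write x = 11 + 14·t and substitute into x ≡ 6 (mod 9): 14·t ≡ 6 − 11 = -5 (mod 9).
    Reduce coefficients mod 9: 5·t ≡ 4 (mod 9).
    The inverse of 5 mod 9 is 2 (since 5·2 = 10 = 1·9 + 1), so t ≡ 2·4 = 8 ≡ 8 (mod 9).
    Then x = 11 + 14·8 = 123, valid modulo lcm(14, 9) = 126: x ≡ 123 (mod 126).
  Combine with x ≡ 16 (mod 18): gcd(126, 18) = 18, and 16 - 123 = -107 is NOT divisible by 18.
    ⇒ system is inconsistent (no integer solution).

No solution (the system is inconsistent).


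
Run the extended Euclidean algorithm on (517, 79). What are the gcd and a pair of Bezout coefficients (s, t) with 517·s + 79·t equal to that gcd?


Euclidean algorithm on (517, 79) — divide until remainder is 0:
  517 = 6 · 79 + 43
  79 = 1 · 43 + 36
  43 = 1 · 36 + 7
  36 = 5 · 7 + 1
  7 = 7 · 1 + 0
gcd(517, 79) = 1.
Track Bezout coefficients alongside the remainders: start with r₀ = 517 = a·1 + b·0 (s = 1, t = 0) and r₁ = 79 = a·0 + b·1 (s = 0, t = 1); each new remainder r_{k+1} = r_{k-1} − q_k·r_k inherits s_{k+1} = s_{k-1} − q_k·s_k, t_{k+1} = t_{k-1} − q_k·t_k, so r_k = a·s_k + b·t_k at every step:
  q = 6: r = 43, s = 1 − 6·0 = 1, t = 0 − 6·1 = -6  (check: 517·1 + 79·(-6) = 43)
  q = 1: r = 36, s = 0 − 1·1 = -1, t = 1 − 1·(-6) = 7  (check: 517·(-1) + 79·7 = 36)
  q = 1: r = 7, s = 1 − 1·(-1) = 2, t = -6 − 1·7 = -13  (check: 517·2 + 79·(-13) = 7)
  q = 5: r = 1, s = -1 − 5·2 = -11, t = 7 − 5·(-13) = 72  (check: 517·(-11) + 79·72 = 1)
The row with r = 1 (the gcd) gives the Bezout coefficients s = -11, t = 72.
Result: 517 · (-11) + 79 · (72) = 1.

gcd(517, 79) = 1; s = -11, t = 72 (check: 517·(-11) + 79·72 = 1).


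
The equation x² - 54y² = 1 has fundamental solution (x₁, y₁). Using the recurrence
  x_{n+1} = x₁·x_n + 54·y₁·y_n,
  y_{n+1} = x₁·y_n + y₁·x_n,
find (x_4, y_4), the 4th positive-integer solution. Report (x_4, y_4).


Step 1: Find the fundamental solution (x₁, y₁) of x² - 54y² = 1.
  Expand √54 as a continued fraction. a₀ = ⌊√54⌋ = 7; iterate m_{k+1} = d_k·a_k − m_k, d_{k+1} = (54 − m_{k+1}²)/d_k, a_{k+1} = ⌊(a₀ + m_{k+1})/d_{k+1}⌋ (starting m₀ = 0, d₀ = 1), with convergents p_k = a_k·p_{k-1} + p_{k-2}, q_k = a_k·q_{k-1} + q_{k-2} (p₋₁ = 1, q₋₁ = 0):
  k = 0: a₀ = 7; p₀/q₀ = 7/1; p₀² − 54·q₀² = 49 − 54 = -5.
  k = 1: m = 7, d = 5, a = ⌊(7 + 7)/5⌋ = 2; p/q = (2·7 + 1)/(2·1 + 0) = 15/2; p² − 54·q² = 225 − 216 = 9.
  k = 2: m = 3, d = 9, a = ⌊(7 + 3)/9⌋ = 1; p/q = (1·15 + 7)/(1·2 + 1) = 22/3; p² − 54·q² = 484 − 486 = -2.
  k = 3: m = 6, d = 2, a = ⌊(7 + 6)/2⌋ = 6; p/q = (6·22 + 15)/(6·3 + 2) = 147/20; p² − 54·q² = 21609 − 21600 = 9.
  k = 4: m = 6, d = 9, a = ⌊(7 + 6)/9⌋ = 1; p/q = (1·147 + 22)/(1·20 + 3) = 169/23; p² − 54·q² = 28561 − 28566 = -5.
  k = 5: m = 3, d = 5, a = ⌊(7 + 3)/5⌋ = 2; p/q = (2·169 + 147)/(2·23 + 20) = 485/66; p² − 54·q² = 235225 − 235224 = 1.
  The first convergent with p² − 54·q² = 1 gives the fundamental solution (x₁, y₁) = (485, 66).
Step 2: Apply the recurrence (x_{n+1}, y_{n+1}) = (x₁x_n + 54y₁y_n, x₁y_n + y₁x_n) repeatedly.
  From (x_1, y_1) = (485, 66): x_2 = 485·485 + 54·66·66 = 470449; y_2 = 485·66 + 66·485 = 64020.
  From (x_2, y_2) = (470449, 64020): x_3 = 485·470449 + 54·66·64020 = 456335045; y_3 = 485·64020 + 66·470449 = 62099334.
  From (x_3, y_3) = (456335045, 62099334): x_4 = 485·456335045 + 54·66·62099334 = 442644523201; y_4 = 485·62099334 + 66·456335045 = 60236289960.
Step 3: Verify x_4² - 54·y_4² = 195934173919840627286401 - 195934173919840627286400 = 1 (should be 1). ✓

(x_1, y_1) = (485, 66); (x_4, y_4) = (442644523201, 60236289960).
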